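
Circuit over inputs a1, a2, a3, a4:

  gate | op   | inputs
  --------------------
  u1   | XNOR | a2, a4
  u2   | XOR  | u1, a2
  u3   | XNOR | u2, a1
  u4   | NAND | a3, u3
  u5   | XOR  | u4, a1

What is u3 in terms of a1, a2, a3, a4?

u1 = a2 XNOR a4
u2 = u1 XOR a2 = (a2 XNOR a4) XOR a2
u3 = u2 XNOR a1 = ((a2 XNOR a4) XOR a2) XNOR a1

((a2 XNOR a4) XOR a2) XNOR a1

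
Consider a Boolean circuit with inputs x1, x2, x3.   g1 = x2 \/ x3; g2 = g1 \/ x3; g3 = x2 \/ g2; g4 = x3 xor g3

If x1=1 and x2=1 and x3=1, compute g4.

0

g1 = 1 \/ 1 = 1
g2 = 1 \/ 1 = 1
g3 = 1 \/ 1 = 1
g4 = 1 xor 1 = 0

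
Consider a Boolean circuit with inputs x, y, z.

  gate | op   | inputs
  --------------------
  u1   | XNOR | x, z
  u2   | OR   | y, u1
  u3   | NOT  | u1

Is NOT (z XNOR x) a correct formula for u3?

Yes

u1 = x XNOR z
u3 = NOT u1 = NOT (x XNOR z)
At x=0, y=0, z=0: circuit gives 0, formula gives 0.
At x=0, y=0, z=1: circuit gives 1, formula gives 1.
Agrees on all 8 inputs.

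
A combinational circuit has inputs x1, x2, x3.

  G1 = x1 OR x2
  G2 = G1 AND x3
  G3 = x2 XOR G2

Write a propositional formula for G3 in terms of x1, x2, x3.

x2 XOR ((x1 OR x2) AND x3)

G1 = x1 OR x2
G2 = G1 AND x3 = (x1 OR x2) AND x3
G3 = x2 XOR G2 = x2 XOR ((x1 OR x2) AND x3)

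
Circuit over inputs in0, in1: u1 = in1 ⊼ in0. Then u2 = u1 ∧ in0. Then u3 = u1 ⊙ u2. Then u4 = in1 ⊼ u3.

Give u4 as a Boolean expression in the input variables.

u1 = in1 ⊼ in0
u2 = u1 ∧ in0 = (in1 ⊼ in0) ∧ in0
u3 = u1 ⊙ u2 = (in1 ⊼ in0) ⊙ ((in1 ⊼ in0) ∧ in0)
u4 = in1 ⊼ u3 = in1 ⊼ ((in1 ⊼ in0) ⊙ ((in1 ⊼ in0) ∧ in0))

in1 ⊼ ((in1 ⊼ in0) ⊙ ((in1 ⊼ in0) ∧ in0))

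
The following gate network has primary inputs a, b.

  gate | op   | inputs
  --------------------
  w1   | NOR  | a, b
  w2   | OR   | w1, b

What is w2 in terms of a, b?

w1 = a NOR b
w2 = w1 OR b = (a NOR b) OR b

(a NOR b) OR b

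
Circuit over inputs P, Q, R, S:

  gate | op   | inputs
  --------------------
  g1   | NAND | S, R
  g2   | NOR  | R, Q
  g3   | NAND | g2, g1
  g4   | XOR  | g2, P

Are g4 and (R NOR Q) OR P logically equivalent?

g2 = R NOR Q
g4 = g2 XOR P = (R NOR Q) XOR P
At P=1, Q=0, R=0, S=0: circuit gives 0, formula gives 1.

No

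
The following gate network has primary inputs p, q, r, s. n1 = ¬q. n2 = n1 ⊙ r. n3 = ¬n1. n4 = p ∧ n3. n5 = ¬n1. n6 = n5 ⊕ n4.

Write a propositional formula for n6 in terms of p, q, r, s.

n1 = ¬q
n3 = ¬n1 = ¬¬q
n4 = p ∧ n3 = p ∧ ¬¬q
n5 = ¬n1 = ¬¬q
n6 = n5 ⊕ n4 = ¬¬q ⊕ (p ∧ ¬¬q)

¬¬q ⊕ (p ∧ ¬¬q)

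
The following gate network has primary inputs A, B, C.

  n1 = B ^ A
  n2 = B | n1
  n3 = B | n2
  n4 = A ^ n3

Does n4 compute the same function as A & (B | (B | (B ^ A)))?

No

n1 = B ^ A
n2 = B | n1 = B | (B ^ A)
n3 = B | n2 = B | (B | (B ^ A))
n4 = A ^ n3 = A ^ (B | (B | (B ^ A)))
At A=0, B=1, C=0: circuit gives 1, formula gives 0.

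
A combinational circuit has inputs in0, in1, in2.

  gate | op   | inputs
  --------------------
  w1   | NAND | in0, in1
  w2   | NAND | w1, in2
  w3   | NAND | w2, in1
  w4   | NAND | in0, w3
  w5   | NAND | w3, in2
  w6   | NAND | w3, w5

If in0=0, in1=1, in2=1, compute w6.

w1 = 0 NAND 1 = 1
w2 = 1 NAND 1 = 0
w3 = 0 NAND 1 = 1
w5 = 1 NAND 1 = 0
w6 = 1 NAND 0 = 1

1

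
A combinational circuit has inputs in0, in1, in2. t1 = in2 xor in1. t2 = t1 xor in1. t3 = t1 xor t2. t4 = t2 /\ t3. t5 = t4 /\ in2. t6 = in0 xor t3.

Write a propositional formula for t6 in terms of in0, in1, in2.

in0 xor ((in2 xor in1) xor ((in2 xor in1) xor in1))

t1 = in2 xor in1
t2 = t1 xor in1 = (in2 xor in1) xor in1
t3 = t1 xor t2 = (in2 xor in1) xor ((in2 xor in1) xor in1)
t6 = in0 xor t3 = in0 xor ((in2 xor in1) xor ((in2 xor in1) xor in1))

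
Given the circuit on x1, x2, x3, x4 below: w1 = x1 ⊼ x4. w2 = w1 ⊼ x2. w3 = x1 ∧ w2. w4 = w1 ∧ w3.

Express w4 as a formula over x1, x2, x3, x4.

w1 = x1 ⊼ x4
w2 = w1 ⊼ x2 = (x1 ⊼ x4) ⊼ x2
w3 = x1 ∧ w2 = x1 ∧ ((x1 ⊼ x4) ⊼ x2)
w4 = w1 ∧ w3 = (x1 ⊼ x4) ∧ (x1 ∧ ((x1 ⊼ x4) ⊼ x2))

(x1 ⊼ x4) ∧ (x1 ∧ ((x1 ⊼ x4) ⊼ x2))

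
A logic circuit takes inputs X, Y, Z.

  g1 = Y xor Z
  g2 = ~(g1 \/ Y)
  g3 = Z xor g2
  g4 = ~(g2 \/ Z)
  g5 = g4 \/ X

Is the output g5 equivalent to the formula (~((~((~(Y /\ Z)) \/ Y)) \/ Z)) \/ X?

g1 = Y xor Z
g2 = ~(g1 \/ Y) = ~((Y xor Z) \/ Y)
g4 = ~(g2 \/ Z) = ~((~((Y xor Z) \/ Y)) \/ Z)
g5 = g4 \/ X = (~((~((Y xor Z) \/ Y)) \/ Z)) \/ X
At X=0, Y=0, Z=0: circuit gives 0, formula gives 1.

No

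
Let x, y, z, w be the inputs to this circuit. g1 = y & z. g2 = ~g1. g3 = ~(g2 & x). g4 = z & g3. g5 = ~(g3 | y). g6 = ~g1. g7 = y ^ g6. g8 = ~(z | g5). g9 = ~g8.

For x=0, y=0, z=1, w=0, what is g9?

g1 = 0 & 1 = 0
g2 = ~0 = 1
g3 = ~(1 & 0) = 1
g5 = ~(1 | 0) = 0
g8 = ~(1 | 0) = 0
g9 = ~0 = 1

1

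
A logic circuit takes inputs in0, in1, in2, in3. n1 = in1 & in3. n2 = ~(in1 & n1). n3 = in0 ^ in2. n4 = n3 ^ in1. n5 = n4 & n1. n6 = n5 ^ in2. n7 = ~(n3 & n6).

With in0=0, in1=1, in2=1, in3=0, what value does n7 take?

0

n1 = 1 & 0 = 0
n3 = 0 ^ 1 = 1
n4 = 1 ^ 1 = 0
n5 = 0 & 0 = 0
n6 = 0 ^ 1 = 1
n7 = ~(1 & 1) = 0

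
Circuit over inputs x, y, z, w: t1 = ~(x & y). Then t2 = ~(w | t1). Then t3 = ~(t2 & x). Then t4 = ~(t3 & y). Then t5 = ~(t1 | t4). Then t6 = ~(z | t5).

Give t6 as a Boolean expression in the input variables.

~(z | (~((~(x & y)) | (~((~((~(w | (~(x & y)))) & x)) & y)))))

t1 = ~(x & y)
t2 = ~(w | t1) = ~(w | (~(x & y)))
t3 = ~(t2 & x) = ~((~(w | (~(x & y)))) & x)
t4 = ~(t3 & y) = ~((~((~(w | (~(x & y)))) & x)) & y)
t5 = ~(t1 | t4) = ~((~(x & y)) | (~((~((~(w | (~(x & y)))) & x)) & y)))
t6 = ~(z | t5) = ~(z | (~((~(x & y)) | (~((~((~(w | (~(x & y)))) & x)) & y)))))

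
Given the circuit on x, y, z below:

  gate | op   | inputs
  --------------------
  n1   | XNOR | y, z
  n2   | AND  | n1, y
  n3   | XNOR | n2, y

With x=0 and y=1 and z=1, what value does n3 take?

n1 = 1 XNOR 1 = 1
n2 = 1 AND 1 = 1
n3 = 1 XNOR 1 = 1

1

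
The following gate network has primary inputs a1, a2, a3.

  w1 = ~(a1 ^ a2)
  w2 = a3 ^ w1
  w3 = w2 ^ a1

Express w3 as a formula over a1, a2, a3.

w1 = ~(a1 ^ a2)
w2 = a3 ^ w1 = a3 ^ (~(a1 ^ a2))
w3 = w2 ^ a1 = (a3 ^ (~(a1 ^ a2))) ^ a1

(a3 ^ (~(a1 ^ a2))) ^ a1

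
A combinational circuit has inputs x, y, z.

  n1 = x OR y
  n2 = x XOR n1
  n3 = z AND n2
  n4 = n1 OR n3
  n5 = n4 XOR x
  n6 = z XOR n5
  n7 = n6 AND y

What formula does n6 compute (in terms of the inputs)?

n1 = x OR y
n2 = x XOR n1 = x XOR (x OR y)
n3 = z AND n2 = z AND (x XOR (x OR y))
n4 = n1 OR n3 = (x OR y) OR (z AND (x XOR (x OR y)))
n5 = n4 XOR x = ((x OR y) OR (z AND (x XOR (x OR y)))) XOR x
n6 = z XOR n5 = z XOR (((x OR y) OR (z AND (x XOR (x OR y)))) XOR x)

z XOR (((x OR y) OR (z AND (x XOR (x OR y)))) XOR x)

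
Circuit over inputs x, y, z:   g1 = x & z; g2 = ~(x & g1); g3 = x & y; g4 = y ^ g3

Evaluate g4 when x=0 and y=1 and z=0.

g3 = 0 & 1 = 0
g4 = 1 ^ 0 = 1

1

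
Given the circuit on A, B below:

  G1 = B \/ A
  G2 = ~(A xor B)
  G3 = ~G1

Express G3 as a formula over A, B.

G1 = B \/ A
G3 = ~G1 = ~(B \/ A)

~(B \/ A)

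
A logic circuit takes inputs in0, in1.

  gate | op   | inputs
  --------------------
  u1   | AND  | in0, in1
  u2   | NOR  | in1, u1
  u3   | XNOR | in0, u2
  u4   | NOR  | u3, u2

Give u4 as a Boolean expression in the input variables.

u1 = in0 AND in1
u2 = in1 NOR u1 = in1 NOR (in0 AND in1)
u3 = in0 XNOR u2 = in0 XNOR (in1 NOR (in0 AND in1))
u4 = u3 NOR u2 = (in0 XNOR (in1 NOR (in0 AND in1))) NOR (in1 NOR (in0 AND in1))

(in0 XNOR (in1 NOR (in0 AND in1))) NOR (in1 NOR (in0 AND in1))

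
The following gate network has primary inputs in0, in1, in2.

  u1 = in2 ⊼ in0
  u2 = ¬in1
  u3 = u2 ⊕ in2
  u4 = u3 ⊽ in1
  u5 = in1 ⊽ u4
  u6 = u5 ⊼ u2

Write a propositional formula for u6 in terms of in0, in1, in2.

(in1 ⊽ ((¬in1 ⊕ in2) ⊽ in1)) ⊼ ¬in1

u2 = ¬in1
u3 = u2 ⊕ in2 = ¬in1 ⊕ in2
u4 = u3 ⊽ in1 = (¬in1 ⊕ in2) ⊽ in1
u5 = in1 ⊽ u4 = in1 ⊽ ((¬in1 ⊕ in2) ⊽ in1)
u6 = u5 ⊼ u2 = (in1 ⊽ ((¬in1 ⊕ in2) ⊽ in1)) ⊼ ¬in1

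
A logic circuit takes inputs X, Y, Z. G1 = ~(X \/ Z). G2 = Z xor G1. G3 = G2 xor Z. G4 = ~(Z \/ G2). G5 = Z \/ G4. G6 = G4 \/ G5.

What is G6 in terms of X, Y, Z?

G1 = ~(X \/ Z)
G2 = Z xor G1 = Z xor (~(X \/ Z))
G4 = ~(Z \/ G2) = ~(Z \/ (Z xor (~(X \/ Z))))
G5 = Z \/ G4 = Z \/ (~(Z \/ (Z xor (~(X \/ Z)))))
G6 = G4 \/ G5 = (~(Z \/ (Z xor (~(X \/ Z))))) \/ (Z \/ (~(Z \/ (Z xor (~(X \/ Z))))))

(~(Z \/ (Z xor (~(X \/ Z))))) \/ (Z \/ (~(Z \/ (Z xor (~(X \/ Z))))))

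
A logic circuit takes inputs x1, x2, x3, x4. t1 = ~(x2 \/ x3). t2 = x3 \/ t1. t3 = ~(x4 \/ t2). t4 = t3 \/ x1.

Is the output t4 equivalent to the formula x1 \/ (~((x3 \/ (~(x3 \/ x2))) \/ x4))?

t1 = ~(x2 \/ x3)
t2 = x3 \/ t1 = x3 \/ (~(x2 \/ x3))
t3 = ~(x4 \/ t2) = ~(x4 \/ (x3 \/ (~(x2 \/ x3))))
t4 = t3 \/ x1 = (~(x4 \/ (x3 \/ (~(x2 \/ x3))))) \/ x1
At x1=0, x2=0, x3=0, x4=0: circuit gives 0, formula gives 0.
At x1=0, x2=1, x3=0, x4=0: circuit gives 1, formula gives 1.
Agrees on all 16 inputs.

Yes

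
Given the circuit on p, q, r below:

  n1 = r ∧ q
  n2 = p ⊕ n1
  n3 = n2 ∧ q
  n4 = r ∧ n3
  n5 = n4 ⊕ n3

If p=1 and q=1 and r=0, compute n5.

1

n1 = 0 ∧ 1 = 0
n2 = 1 ⊕ 0 = 1
n3 = 1 ∧ 1 = 1
n4 = 0 ∧ 1 = 0
n5 = 0 ⊕ 1 = 1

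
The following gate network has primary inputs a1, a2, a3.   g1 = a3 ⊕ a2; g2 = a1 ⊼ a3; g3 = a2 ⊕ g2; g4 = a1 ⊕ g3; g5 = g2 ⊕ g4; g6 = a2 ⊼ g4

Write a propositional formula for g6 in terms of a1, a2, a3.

a2 ⊼ (a1 ⊕ (a2 ⊕ (a1 ⊼ a3)))

g2 = a1 ⊼ a3
g3 = a2 ⊕ g2 = a2 ⊕ (a1 ⊼ a3)
g4 = a1 ⊕ g3 = a1 ⊕ (a2 ⊕ (a1 ⊼ a3))
g6 = a2 ⊼ g4 = a2 ⊼ (a1 ⊕ (a2 ⊕ (a1 ⊼ a3)))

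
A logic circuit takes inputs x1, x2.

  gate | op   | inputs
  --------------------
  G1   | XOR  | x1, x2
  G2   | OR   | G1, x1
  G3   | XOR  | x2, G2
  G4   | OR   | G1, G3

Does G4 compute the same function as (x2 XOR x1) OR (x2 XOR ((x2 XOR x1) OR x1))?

Yes

G1 = x1 XOR x2
G2 = G1 OR x1 = (x1 XOR x2) OR x1
G3 = x2 XOR G2 = x2 XOR ((x1 XOR x2) OR x1)
G4 = G1 OR G3 = (x1 XOR x2) OR (x2 XOR ((x1 XOR x2) OR x1))
At x1=0, x2=0: circuit gives 0, formula gives 0.
At x1=0, x2=1: circuit gives 1, formula gives 1.
Agrees on all 4 inputs.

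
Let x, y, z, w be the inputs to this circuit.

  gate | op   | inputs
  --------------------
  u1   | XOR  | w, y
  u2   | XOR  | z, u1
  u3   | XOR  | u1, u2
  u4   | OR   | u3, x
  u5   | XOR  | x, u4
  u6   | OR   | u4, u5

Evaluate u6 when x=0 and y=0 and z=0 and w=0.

u1 = 0 XOR 0 = 0
u2 = 0 XOR 0 = 0
u3 = 0 XOR 0 = 0
u4 = 0 OR 0 = 0
u5 = 0 XOR 0 = 0
u6 = 0 OR 0 = 0

0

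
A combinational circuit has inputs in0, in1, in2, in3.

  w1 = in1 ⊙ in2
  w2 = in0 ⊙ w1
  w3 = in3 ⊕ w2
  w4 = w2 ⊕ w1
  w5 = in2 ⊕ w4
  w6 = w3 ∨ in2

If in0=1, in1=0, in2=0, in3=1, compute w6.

0

w1 = 0 ⊙ 0 = 1
w2 = 1 ⊙ 1 = 1
w3 = 1 ⊕ 1 = 0
w6 = 0 ∨ 0 = 0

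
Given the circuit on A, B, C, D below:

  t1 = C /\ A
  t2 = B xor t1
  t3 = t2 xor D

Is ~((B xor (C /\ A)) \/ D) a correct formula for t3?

t1 = C /\ A
t2 = B xor t1 = B xor (C /\ A)
t3 = t2 xor D = (B xor (C /\ A)) xor D
At A=0, B=0, C=0, D=0: circuit gives 0, formula gives 1.

No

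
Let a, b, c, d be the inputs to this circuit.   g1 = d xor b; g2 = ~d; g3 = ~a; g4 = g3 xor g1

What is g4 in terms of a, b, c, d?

~a xor (d xor b)

g1 = d xor b
g3 = ~a
g4 = g3 xor g1 = ~a xor (d xor b)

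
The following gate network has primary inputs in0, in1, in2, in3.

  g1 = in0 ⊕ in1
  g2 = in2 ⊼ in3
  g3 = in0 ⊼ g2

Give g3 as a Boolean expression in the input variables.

g2 = in2 ⊼ in3
g3 = in0 ⊼ g2 = in0 ⊼ (in2 ⊼ in3)

in0 ⊼ (in2 ⊼ in3)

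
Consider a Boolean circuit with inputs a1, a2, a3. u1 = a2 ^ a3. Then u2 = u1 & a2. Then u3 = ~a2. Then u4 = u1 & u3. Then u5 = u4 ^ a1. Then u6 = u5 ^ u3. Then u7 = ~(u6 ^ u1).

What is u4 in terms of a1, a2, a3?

(a2 ^ a3) & ~a2

u1 = a2 ^ a3
u3 = ~a2
u4 = u1 & u3 = (a2 ^ a3) & ~a2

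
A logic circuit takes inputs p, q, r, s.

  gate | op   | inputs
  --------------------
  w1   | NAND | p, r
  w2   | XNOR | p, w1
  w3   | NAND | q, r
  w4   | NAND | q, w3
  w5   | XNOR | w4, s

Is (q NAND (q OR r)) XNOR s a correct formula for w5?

No

w3 = q NAND r
w4 = q NAND w3 = q NAND (q NAND r)
w5 = w4 XNOR s = (q NAND (q NAND r)) XNOR s
At p=0, q=1, r=1, s=0: circuit gives 0, formula gives 1.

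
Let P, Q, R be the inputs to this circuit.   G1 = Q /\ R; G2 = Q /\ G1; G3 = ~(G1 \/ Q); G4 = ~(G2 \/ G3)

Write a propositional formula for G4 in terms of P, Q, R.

~((Q /\ (Q /\ R)) \/ (~((Q /\ R) \/ Q)))

G1 = Q /\ R
G2 = Q /\ G1 = Q /\ (Q /\ R)
G3 = ~(G1 \/ Q) = ~((Q /\ R) \/ Q)
G4 = ~(G2 \/ G3) = ~((Q /\ (Q /\ R)) \/ (~((Q /\ R) \/ Q)))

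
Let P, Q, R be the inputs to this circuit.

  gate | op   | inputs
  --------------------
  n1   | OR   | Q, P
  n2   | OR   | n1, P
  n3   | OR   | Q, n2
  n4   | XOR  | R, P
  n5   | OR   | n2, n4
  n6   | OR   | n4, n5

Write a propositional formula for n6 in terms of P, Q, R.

(R XOR P) OR (((Q OR P) OR P) OR (R XOR P))

n1 = Q OR P
n2 = n1 OR P = (Q OR P) OR P
n4 = R XOR P
n5 = n2 OR n4 = ((Q OR P) OR P) OR (R XOR P)
n6 = n4 OR n5 = (R XOR P) OR (((Q OR P) OR P) OR (R XOR P))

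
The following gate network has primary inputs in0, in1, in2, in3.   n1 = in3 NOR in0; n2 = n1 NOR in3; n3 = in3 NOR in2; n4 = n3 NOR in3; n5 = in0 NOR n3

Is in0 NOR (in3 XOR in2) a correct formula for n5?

n3 = in3 NOR in2
n5 = in0 NOR n3 = in0 NOR (in3 NOR in2)
At in0=0, in1=0, in2=0, in3=0: circuit gives 0, formula gives 1.

No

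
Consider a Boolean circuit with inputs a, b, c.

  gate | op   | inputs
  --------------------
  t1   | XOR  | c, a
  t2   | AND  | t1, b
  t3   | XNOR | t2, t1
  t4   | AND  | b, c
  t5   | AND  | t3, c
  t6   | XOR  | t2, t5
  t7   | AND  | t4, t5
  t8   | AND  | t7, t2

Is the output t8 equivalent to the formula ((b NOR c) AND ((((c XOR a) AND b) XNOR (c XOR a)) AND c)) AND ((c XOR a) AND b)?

No

t1 = c XOR a
t2 = t1 AND b = (c XOR a) AND b
t3 = t2 XNOR t1 = ((c XOR a) AND b) XNOR (c XOR a)
t4 = b AND c
t5 = t3 AND c = (((c XOR a) AND b) XNOR (c XOR a)) AND c
t7 = t4 AND t5 = (b AND c) AND ((((c XOR a) AND b) XNOR (c XOR a)) AND c)
t8 = t7 AND t2 = ((b AND c) AND ((((c XOR a) AND b) XNOR (c XOR a)) AND c)) AND ((c XOR a) AND b)
At a=0, b=1, c=1: circuit gives 1, formula gives 0.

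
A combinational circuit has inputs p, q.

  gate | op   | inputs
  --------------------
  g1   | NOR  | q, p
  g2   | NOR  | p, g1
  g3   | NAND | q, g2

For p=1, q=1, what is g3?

g1 = 1 NOR 1 = 0
g2 = 1 NOR 0 = 0
g3 = 1 NAND 0 = 1

1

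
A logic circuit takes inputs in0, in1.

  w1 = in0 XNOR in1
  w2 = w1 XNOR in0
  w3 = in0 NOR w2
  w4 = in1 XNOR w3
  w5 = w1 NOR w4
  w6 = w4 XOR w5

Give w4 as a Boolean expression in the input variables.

w1 = in0 XNOR in1
w2 = w1 XNOR in0 = (in0 XNOR in1) XNOR in0
w3 = in0 NOR w2 = in0 NOR ((in0 XNOR in1) XNOR in0)
w4 = in1 XNOR w3 = in1 XNOR (in0 NOR ((in0 XNOR in1) XNOR in0))

in1 XNOR (in0 NOR ((in0 XNOR in1) XNOR in0))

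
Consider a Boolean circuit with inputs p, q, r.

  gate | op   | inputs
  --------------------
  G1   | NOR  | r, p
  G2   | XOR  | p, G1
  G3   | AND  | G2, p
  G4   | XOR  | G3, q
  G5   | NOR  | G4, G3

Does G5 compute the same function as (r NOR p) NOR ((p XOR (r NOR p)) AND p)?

No

G1 = r NOR p
G2 = p XOR G1 = p XOR (r NOR p)
G3 = G2 AND p = (p XOR (r NOR p)) AND p
G4 = G3 XOR q = ((p XOR (r NOR p)) AND p) XOR q
G5 = G4 NOR G3 = (((p XOR (r NOR p)) AND p) XOR q) NOR ((p XOR (r NOR p)) AND p)
At p=0, q=0, r=0: circuit gives 1, formula gives 0.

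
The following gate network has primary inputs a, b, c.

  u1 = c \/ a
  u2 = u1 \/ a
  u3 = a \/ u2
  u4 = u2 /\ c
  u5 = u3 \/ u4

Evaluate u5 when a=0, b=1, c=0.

u1 = 0 \/ 0 = 0
u2 = 0 \/ 0 = 0
u3 = 0 \/ 0 = 0
u4 = 0 /\ 0 = 0
u5 = 0 \/ 0 = 0

0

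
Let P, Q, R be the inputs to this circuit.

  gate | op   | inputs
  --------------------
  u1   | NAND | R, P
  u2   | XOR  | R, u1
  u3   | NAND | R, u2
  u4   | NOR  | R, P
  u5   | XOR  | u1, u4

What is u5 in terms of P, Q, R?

(R NAND P) XOR (R NOR P)

u1 = R NAND P
u4 = R NOR P
u5 = u1 XOR u4 = (R NAND P) XOR (R NOR P)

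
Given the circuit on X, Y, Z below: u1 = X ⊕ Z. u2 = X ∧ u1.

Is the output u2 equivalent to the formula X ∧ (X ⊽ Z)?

No

u1 = X ⊕ Z
u2 = X ∧ u1 = X ∧ (X ⊕ Z)
At X=1, Y=0, Z=0: circuit gives 1, formula gives 0.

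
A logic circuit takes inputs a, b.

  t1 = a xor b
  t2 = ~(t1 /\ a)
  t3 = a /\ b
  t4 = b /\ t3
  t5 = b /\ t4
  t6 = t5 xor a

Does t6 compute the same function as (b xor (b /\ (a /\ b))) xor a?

t3 = a /\ b
t4 = b /\ t3 = b /\ (a /\ b)
t5 = b /\ t4 = b /\ (b /\ (a /\ b))
t6 = t5 xor a = (b /\ (b /\ (a /\ b))) xor a
At a=0, b=1: circuit gives 0, formula gives 1.

No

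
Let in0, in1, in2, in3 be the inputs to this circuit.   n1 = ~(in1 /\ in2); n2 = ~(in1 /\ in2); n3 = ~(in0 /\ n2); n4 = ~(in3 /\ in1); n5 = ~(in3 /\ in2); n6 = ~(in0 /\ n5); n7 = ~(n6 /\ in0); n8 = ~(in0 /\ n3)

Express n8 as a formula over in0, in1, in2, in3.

n2 = ~(in1 /\ in2)
n3 = ~(in0 /\ n2) = ~(in0 /\ (~(in1 /\ in2)))
n8 = ~(in0 /\ n3) = ~(in0 /\ (~(in0 /\ (~(in1 /\ in2)))))

~(in0 /\ (~(in0 /\ (~(in1 /\ in2)))))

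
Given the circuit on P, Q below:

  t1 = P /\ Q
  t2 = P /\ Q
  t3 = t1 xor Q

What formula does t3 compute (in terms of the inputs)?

(P /\ Q) xor Q

t1 = P /\ Q
t3 = t1 xor Q = (P /\ Q) xor Q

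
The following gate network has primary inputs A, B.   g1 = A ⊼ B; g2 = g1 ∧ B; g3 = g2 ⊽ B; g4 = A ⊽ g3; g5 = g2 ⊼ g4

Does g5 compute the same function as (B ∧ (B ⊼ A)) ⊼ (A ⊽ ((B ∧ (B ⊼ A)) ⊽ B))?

Yes

g1 = A ⊼ B
g2 = g1 ∧ B = (A ⊼ B) ∧ B
g3 = g2 ⊽ B = ((A ⊼ B) ∧ B) ⊽ B
g4 = A ⊽ g3 = A ⊽ (((A ⊼ B) ∧ B) ⊽ B)
g5 = g2 ⊼ g4 = ((A ⊼ B) ∧ B) ⊼ (A ⊽ (((A ⊼ B) ∧ B) ⊽ B))
At A=0, B=1: circuit gives 0, formula gives 0.
At A=0, B=0: circuit gives 1, formula gives 1.
Agrees on all 4 inputs.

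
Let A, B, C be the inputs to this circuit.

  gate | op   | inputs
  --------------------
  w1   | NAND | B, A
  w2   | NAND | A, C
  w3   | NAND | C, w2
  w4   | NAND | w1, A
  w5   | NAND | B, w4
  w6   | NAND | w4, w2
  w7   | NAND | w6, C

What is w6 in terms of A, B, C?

((B NAND A) NAND A) NAND (A NAND C)

w1 = B NAND A
w2 = A NAND C
w4 = w1 NAND A = (B NAND A) NAND A
w6 = w4 NAND w2 = ((B NAND A) NAND A) NAND (A NAND C)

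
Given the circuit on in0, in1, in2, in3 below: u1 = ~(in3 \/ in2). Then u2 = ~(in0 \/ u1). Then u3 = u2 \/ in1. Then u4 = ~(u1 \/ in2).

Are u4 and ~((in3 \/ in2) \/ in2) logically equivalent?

No

u1 = ~(in3 \/ in2)
u4 = ~(u1 \/ in2) = ~((~(in3 \/ in2)) \/ in2)
At in0=0, in1=0, in2=0, in3=0: circuit gives 0, formula gives 1.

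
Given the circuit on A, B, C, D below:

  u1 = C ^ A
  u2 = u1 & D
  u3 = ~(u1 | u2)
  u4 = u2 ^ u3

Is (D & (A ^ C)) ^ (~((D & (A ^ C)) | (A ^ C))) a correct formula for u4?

Yes

u1 = C ^ A
u2 = u1 & D = (C ^ A) & D
u3 = ~(u1 | u2) = ~((C ^ A) | ((C ^ A) & D))
u4 = u2 ^ u3 = ((C ^ A) & D) ^ (~((C ^ A) | ((C ^ A) & D)))
At A=0, B=0, C=1, D=0: circuit gives 0, formula gives 0.
At A=0, B=0, C=0, D=0: circuit gives 1, formula gives 1.
Agrees on all 16 inputs.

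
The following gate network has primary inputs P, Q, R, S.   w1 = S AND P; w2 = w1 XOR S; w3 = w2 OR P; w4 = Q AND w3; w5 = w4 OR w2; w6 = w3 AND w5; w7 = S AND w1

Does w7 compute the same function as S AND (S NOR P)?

No

w1 = S AND P
w7 = S AND w1 = S AND (S AND P)
At P=1, Q=0, R=0, S=1: circuit gives 1, formula gives 0.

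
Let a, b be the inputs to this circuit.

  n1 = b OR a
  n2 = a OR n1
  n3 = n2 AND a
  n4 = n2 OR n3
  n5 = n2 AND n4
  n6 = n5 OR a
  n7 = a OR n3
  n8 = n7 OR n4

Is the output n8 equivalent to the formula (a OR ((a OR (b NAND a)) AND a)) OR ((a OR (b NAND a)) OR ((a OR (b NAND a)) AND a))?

No

n1 = b OR a
n2 = a OR n1 = a OR (b OR a)
n3 = n2 AND a = (a OR (b OR a)) AND a
n4 = n2 OR n3 = (a OR (b OR a)) OR ((a OR (b OR a)) AND a)
n7 = a OR n3 = a OR ((a OR (b OR a)) AND a)
n8 = n7 OR n4 = (a OR ((a OR (b OR a)) AND a)) OR ((a OR (b OR a)) OR ((a OR (b OR a)) AND a))
At a=0, b=0: circuit gives 0, formula gives 1.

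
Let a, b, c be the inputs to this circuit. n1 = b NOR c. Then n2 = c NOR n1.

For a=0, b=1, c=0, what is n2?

n1 = 1 NOR 0 = 0
n2 = 0 NOR 0 = 1

1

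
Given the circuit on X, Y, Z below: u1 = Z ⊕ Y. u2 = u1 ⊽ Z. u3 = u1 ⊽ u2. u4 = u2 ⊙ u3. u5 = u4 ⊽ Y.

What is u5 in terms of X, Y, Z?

(((Z ⊕ Y) ⊽ Z) ⊙ ((Z ⊕ Y) ⊽ ((Z ⊕ Y) ⊽ Z))) ⊽ Y

u1 = Z ⊕ Y
u2 = u1 ⊽ Z = (Z ⊕ Y) ⊽ Z
u3 = u1 ⊽ u2 = (Z ⊕ Y) ⊽ ((Z ⊕ Y) ⊽ Z)
u4 = u2 ⊙ u3 = ((Z ⊕ Y) ⊽ Z) ⊙ ((Z ⊕ Y) ⊽ ((Z ⊕ Y) ⊽ Z))
u5 = u4 ⊽ Y = (((Z ⊕ Y) ⊽ Z) ⊙ ((Z ⊕ Y) ⊽ ((Z ⊕ Y) ⊽ Z))) ⊽ Y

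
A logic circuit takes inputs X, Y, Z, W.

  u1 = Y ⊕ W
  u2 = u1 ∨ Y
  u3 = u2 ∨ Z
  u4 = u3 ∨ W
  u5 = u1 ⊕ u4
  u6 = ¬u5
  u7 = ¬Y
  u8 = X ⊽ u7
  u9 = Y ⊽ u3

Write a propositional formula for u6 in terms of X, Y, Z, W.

u1 = Y ⊕ W
u2 = u1 ∨ Y = (Y ⊕ W) ∨ Y
u3 = u2 ∨ Z = ((Y ⊕ W) ∨ Y) ∨ Z
u4 = u3 ∨ W = (((Y ⊕ W) ∨ Y) ∨ Z) ∨ W
u5 = u1 ⊕ u4 = (Y ⊕ W) ⊕ ((((Y ⊕ W) ∨ Y) ∨ Z) ∨ W)
u6 = ¬u5 = ¬((Y ⊕ W) ⊕ ((((Y ⊕ W) ∨ Y) ∨ Z) ∨ W))

¬((Y ⊕ W) ⊕ ((((Y ⊕ W) ∨ Y) ∨ Z) ∨ W))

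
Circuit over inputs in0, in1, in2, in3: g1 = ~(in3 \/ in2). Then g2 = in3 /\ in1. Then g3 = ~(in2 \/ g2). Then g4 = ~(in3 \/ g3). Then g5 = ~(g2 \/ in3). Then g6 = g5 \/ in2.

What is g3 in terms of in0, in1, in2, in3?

~(in2 \/ (in3 /\ in1))

g2 = in3 /\ in1
g3 = ~(in2 \/ g2) = ~(in2 \/ (in3 /\ in1))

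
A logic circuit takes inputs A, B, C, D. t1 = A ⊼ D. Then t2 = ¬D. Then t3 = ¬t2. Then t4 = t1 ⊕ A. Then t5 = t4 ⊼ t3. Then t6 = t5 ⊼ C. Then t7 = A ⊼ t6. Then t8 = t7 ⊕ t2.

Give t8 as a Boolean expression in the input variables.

t1 = A ⊼ D
t2 = ¬D
t3 = ¬t2 = ¬¬D
t4 = t1 ⊕ A = (A ⊼ D) ⊕ A
t5 = t4 ⊼ t3 = ((A ⊼ D) ⊕ A) ⊼ ¬¬D
t6 = t5 ⊼ C = (((A ⊼ D) ⊕ A) ⊼ ¬¬D) ⊼ C
t7 = A ⊼ t6 = A ⊼ ((((A ⊼ D) ⊕ A) ⊼ ¬¬D) ⊼ C)
t8 = t7 ⊕ t2 = (A ⊼ ((((A ⊼ D) ⊕ A) ⊼ ¬¬D) ⊼ C)) ⊕ ¬D

(A ⊼ ((((A ⊼ D) ⊕ A) ⊼ ¬¬D) ⊼ C)) ⊕ ¬D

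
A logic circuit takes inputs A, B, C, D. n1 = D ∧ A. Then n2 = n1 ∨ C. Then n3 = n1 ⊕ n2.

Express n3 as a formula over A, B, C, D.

n1 = D ∧ A
n2 = n1 ∨ C = (D ∧ A) ∨ C
n3 = n1 ⊕ n2 = (D ∧ A) ⊕ ((D ∧ A) ∨ C)

(D ∧ A) ⊕ ((D ∧ A) ∨ C)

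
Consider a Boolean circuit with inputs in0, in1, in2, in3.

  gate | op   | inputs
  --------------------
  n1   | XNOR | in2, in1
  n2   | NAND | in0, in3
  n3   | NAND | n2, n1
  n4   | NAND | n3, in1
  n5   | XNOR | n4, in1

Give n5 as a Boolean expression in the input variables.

(((in0 NAND in3) NAND (in2 XNOR in1)) NAND in1) XNOR in1

n1 = in2 XNOR in1
n2 = in0 NAND in3
n3 = n2 NAND n1 = (in0 NAND in3) NAND (in2 XNOR in1)
n4 = n3 NAND in1 = ((in0 NAND in3) NAND (in2 XNOR in1)) NAND in1
n5 = n4 XNOR in1 = (((in0 NAND in3) NAND (in2 XNOR in1)) NAND in1) XNOR in1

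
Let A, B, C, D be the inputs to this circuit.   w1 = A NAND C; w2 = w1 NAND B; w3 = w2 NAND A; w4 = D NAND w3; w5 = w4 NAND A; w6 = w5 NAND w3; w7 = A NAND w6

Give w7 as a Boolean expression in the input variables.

w1 = A NAND C
w2 = w1 NAND B = (A NAND C) NAND B
w3 = w2 NAND A = ((A NAND C) NAND B) NAND A
w4 = D NAND w3 = D NAND (((A NAND C) NAND B) NAND A)
w5 = w4 NAND A = (D NAND (((A NAND C) NAND B) NAND A)) NAND A
w6 = w5 NAND w3 = ((D NAND (((A NAND C) NAND B) NAND A)) NAND A) NAND (((A NAND C) NAND B) NAND A)
w7 = A NAND w6 = A NAND (((D NAND (((A NAND C) NAND B) NAND A)) NAND A) NAND (((A NAND C) NAND B) NAND A))

A NAND (((D NAND (((A NAND C) NAND B) NAND A)) NAND A) NAND (((A NAND C) NAND B) NAND A))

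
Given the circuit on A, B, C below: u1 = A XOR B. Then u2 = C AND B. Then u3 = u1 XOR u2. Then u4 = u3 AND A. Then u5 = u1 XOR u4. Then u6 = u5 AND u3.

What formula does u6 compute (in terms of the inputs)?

((A XOR B) XOR (((A XOR B) XOR (C AND B)) AND A)) AND ((A XOR B) XOR (C AND B))

u1 = A XOR B
u2 = C AND B
u3 = u1 XOR u2 = (A XOR B) XOR (C AND B)
u4 = u3 AND A = ((A XOR B) XOR (C AND B)) AND A
u5 = u1 XOR u4 = (A XOR B) XOR (((A XOR B) XOR (C AND B)) AND A)
u6 = u5 AND u3 = ((A XOR B) XOR (((A XOR B) XOR (C AND B)) AND A)) AND ((A XOR B) XOR (C AND B))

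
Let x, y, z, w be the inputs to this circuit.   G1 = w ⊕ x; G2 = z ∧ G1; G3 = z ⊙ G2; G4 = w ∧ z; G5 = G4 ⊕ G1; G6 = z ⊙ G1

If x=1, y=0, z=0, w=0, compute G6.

0

G1 = 0 ⊕ 1 = 1
G6 = 0 ⊙ 1 = 0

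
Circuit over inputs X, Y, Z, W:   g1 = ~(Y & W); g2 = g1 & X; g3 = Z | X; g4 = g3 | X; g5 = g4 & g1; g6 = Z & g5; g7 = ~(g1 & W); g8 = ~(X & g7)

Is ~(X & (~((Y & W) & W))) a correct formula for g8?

No

g1 = ~(Y & W)
g7 = ~(g1 & W) = ~((~(Y & W)) & W)
g8 = ~(X & g7) = ~(X & (~((~(Y & W)) & W)))
At X=1, Y=0, Z=0, W=1: circuit gives 1, formula gives 0.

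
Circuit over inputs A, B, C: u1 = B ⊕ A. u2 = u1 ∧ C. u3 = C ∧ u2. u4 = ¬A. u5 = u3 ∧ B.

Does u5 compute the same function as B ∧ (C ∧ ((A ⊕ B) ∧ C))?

Yes

u1 = B ⊕ A
u2 = u1 ∧ C = (B ⊕ A) ∧ C
u3 = C ∧ u2 = C ∧ ((B ⊕ A) ∧ C)
u5 = u3 ∧ B = (C ∧ ((B ⊕ A) ∧ C)) ∧ B
At A=0, B=0, C=0: circuit gives 0, formula gives 0.
At A=0, B=1, C=1: circuit gives 1, formula gives 1.
Agrees on all 8 inputs.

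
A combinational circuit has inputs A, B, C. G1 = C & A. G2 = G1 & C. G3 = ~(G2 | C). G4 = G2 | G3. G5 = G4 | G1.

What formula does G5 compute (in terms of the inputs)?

(((C & A) & C) | (~(((C & A) & C) | C))) | (C & A)

G1 = C & A
G2 = G1 & C = (C & A) & C
G3 = ~(G2 | C) = ~(((C & A) & C) | C)
G4 = G2 | G3 = ((C & A) & C) | (~(((C & A) & C) | C))
G5 = G4 | G1 = (((C & A) & C) | (~(((C & A) & C) | C))) | (C & A)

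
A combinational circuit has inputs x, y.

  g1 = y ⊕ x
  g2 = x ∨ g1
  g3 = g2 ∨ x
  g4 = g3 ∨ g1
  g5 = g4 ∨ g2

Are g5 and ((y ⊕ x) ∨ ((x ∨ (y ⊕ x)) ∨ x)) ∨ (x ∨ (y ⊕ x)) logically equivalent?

g1 = y ⊕ x
g2 = x ∨ g1 = x ∨ (y ⊕ x)
g3 = g2 ∨ x = (x ∨ (y ⊕ x)) ∨ x
g4 = g3 ∨ g1 = ((x ∨ (y ⊕ x)) ∨ x) ∨ (y ⊕ x)
g5 = g4 ∨ g2 = (((x ∨ (y ⊕ x)) ∨ x) ∨ (y ⊕ x)) ∨ (x ∨ (y ⊕ x))
At x=0, y=0: circuit gives 0, formula gives 0.
At x=0, y=1: circuit gives 1, formula gives 1.
Agrees on all 4 inputs.

Yes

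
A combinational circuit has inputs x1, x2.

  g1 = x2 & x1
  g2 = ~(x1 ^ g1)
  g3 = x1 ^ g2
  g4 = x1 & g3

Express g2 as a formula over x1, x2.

~(x1 ^ (x2 & x1))

g1 = x2 & x1
g2 = ~(x1 ^ g1) = ~(x1 ^ (x2 & x1))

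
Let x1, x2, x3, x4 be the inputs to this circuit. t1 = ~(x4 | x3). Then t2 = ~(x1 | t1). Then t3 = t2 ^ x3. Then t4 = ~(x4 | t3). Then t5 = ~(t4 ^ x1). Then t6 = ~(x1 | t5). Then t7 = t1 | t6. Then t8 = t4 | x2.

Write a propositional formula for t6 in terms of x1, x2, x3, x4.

t1 = ~(x4 | x3)
t2 = ~(x1 | t1) = ~(x1 | (~(x4 | x3)))
t3 = t2 ^ x3 = (~(x1 | (~(x4 | x3)))) ^ x3
t4 = ~(x4 | t3) = ~(x4 | ((~(x1 | (~(x4 | x3)))) ^ x3))
t5 = ~(t4 ^ x1) = ~((~(x4 | ((~(x1 | (~(x4 | x3)))) ^ x3))) ^ x1)
t6 = ~(x1 | t5) = ~(x1 | (~((~(x4 | ((~(x1 | (~(x4 | x3)))) ^ x3))) ^ x1)))

~(x1 | (~((~(x4 | ((~(x1 | (~(x4 | x3)))) ^ x3))) ^ x1)))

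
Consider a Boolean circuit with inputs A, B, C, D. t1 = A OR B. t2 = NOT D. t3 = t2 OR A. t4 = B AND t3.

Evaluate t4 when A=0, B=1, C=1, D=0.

1

t2 = NOT 0 = 1
t3 = 1 OR 0 = 1
t4 = 1 AND 1 = 1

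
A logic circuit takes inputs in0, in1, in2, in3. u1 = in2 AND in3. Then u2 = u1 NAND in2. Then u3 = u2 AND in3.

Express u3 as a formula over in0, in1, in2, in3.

((in2 AND in3) NAND in2) AND in3

u1 = in2 AND in3
u2 = u1 NAND in2 = (in2 AND in3) NAND in2
u3 = u2 AND in3 = ((in2 AND in3) NAND in2) AND in3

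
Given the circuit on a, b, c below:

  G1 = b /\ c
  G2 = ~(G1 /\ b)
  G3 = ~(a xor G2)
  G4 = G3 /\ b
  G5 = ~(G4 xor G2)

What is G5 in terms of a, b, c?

G1 = b /\ c
G2 = ~(G1 /\ b) = ~((b /\ c) /\ b)
G3 = ~(a xor G2) = ~(a xor (~((b /\ c) /\ b)))
G4 = G3 /\ b = (~(a xor (~((b /\ c) /\ b)))) /\ b
G5 = ~(G4 xor G2) = ~(((~(a xor (~((b /\ c) /\ b)))) /\ b) xor (~((b /\ c) /\ b)))

~(((~(a xor (~((b /\ c) /\ b)))) /\ b) xor (~((b /\ c) /\ b)))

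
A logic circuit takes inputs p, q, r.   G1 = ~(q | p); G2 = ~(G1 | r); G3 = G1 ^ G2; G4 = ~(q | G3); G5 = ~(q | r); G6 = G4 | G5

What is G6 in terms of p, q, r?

(~(q | ((~(q | p)) ^ (~((~(q | p)) | r))))) | (~(q | r))

G1 = ~(q | p)
G2 = ~(G1 | r) = ~((~(q | p)) | r)
G3 = G1 ^ G2 = (~(q | p)) ^ (~((~(q | p)) | r))
G4 = ~(q | G3) = ~(q | ((~(q | p)) ^ (~((~(q | p)) | r))))
G5 = ~(q | r)
G6 = G4 | G5 = (~(q | ((~(q | p)) ^ (~((~(q | p)) | r))))) | (~(q | r))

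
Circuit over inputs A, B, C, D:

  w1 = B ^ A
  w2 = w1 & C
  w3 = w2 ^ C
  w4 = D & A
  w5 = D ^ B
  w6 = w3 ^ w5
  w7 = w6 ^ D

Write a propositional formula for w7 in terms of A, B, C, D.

w1 = B ^ A
w2 = w1 & C = (B ^ A) & C
w3 = w2 ^ C = ((B ^ A) & C) ^ C
w5 = D ^ B
w6 = w3 ^ w5 = (((B ^ A) & C) ^ C) ^ (D ^ B)
w7 = w6 ^ D = ((((B ^ A) & C) ^ C) ^ (D ^ B)) ^ D

((((B ^ A) & C) ^ C) ^ (D ^ B)) ^ D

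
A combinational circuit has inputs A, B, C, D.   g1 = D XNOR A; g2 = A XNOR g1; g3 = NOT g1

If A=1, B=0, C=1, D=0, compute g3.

g1 = 0 XNOR 1 = 0
g3 = NOT 0 = 1

1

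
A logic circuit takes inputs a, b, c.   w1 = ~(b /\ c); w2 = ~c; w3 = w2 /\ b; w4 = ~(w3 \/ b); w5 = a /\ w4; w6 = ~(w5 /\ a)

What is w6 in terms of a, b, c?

~((a /\ (~((~c /\ b) \/ b))) /\ a)

w2 = ~c
w3 = w2 /\ b = ~c /\ b
w4 = ~(w3 \/ b) = ~((~c /\ b) \/ b)
w5 = a /\ w4 = a /\ (~((~c /\ b) \/ b))
w6 = ~(w5 /\ a) = ~((a /\ (~((~c /\ b) \/ b))) /\ a)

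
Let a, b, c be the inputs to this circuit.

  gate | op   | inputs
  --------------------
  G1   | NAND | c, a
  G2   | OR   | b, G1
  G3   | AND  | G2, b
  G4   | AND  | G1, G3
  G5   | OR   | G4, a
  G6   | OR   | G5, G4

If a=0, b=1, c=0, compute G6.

1

G1 = 0 NAND 0 = 1
G2 = 1 OR 1 = 1
G3 = 1 AND 1 = 1
G4 = 1 AND 1 = 1
G5 = 1 OR 0 = 1
G6 = 1 OR 1 = 1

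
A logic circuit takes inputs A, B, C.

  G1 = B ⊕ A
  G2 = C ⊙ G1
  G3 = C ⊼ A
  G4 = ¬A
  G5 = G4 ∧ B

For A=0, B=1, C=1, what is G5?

G4 = ¬0 = 1
G5 = 1 ∧ 1 = 1

1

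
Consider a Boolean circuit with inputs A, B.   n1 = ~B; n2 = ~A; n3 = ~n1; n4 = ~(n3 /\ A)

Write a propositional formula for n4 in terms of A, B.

~(~~B /\ A)

n1 = ~B
n3 = ~n1 = ~~B
n4 = ~(n3 /\ A) = ~(~~B /\ A)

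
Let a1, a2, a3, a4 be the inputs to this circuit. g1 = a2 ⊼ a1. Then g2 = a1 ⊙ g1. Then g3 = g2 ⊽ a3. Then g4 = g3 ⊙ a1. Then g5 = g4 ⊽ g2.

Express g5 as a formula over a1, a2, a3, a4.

g1 = a2 ⊼ a1
g2 = a1 ⊙ g1 = a1 ⊙ (a2 ⊼ a1)
g3 = g2 ⊽ a3 = (a1 ⊙ (a2 ⊼ a1)) ⊽ a3
g4 = g3 ⊙ a1 = ((a1 ⊙ (a2 ⊼ a1)) ⊽ a3) ⊙ a1
g5 = g4 ⊽ g2 = (((a1 ⊙ (a2 ⊼ a1)) ⊽ a3) ⊙ a1) ⊽ (a1 ⊙ (a2 ⊼ a1))

(((a1 ⊙ (a2 ⊼ a1)) ⊽ a3) ⊙ a1) ⊽ (a1 ⊙ (a2 ⊼ a1))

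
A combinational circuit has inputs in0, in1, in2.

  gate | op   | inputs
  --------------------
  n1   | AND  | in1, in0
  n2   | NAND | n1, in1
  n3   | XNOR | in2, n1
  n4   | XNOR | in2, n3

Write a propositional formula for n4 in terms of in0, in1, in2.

n1 = in1 AND in0
n3 = in2 XNOR n1 = in2 XNOR (in1 AND in0)
n4 = in2 XNOR n3 = in2 XNOR (in2 XNOR (in1 AND in0))

in2 XNOR (in2 XNOR (in1 AND in0))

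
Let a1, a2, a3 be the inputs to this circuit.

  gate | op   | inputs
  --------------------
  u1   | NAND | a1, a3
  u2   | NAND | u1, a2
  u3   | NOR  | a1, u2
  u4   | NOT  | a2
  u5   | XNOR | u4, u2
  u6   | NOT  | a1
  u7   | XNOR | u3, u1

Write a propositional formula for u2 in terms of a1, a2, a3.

u1 = a1 NAND a3
u2 = u1 NAND a2 = (a1 NAND a3) NAND a2

(a1 NAND a3) NAND a2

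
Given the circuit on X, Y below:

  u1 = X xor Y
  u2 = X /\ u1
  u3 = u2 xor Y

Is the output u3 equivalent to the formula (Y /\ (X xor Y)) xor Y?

No

u1 = X xor Y
u2 = X /\ u1 = X /\ (X xor Y)
u3 = u2 xor Y = (X /\ (X xor Y)) xor Y
At X=0, Y=1: circuit gives 1, formula gives 0.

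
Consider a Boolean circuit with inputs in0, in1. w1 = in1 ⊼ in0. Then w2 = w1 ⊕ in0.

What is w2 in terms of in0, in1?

w1 = in1 ⊼ in0
w2 = w1 ⊕ in0 = (in1 ⊼ in0) ⊕ in0

(in1 ⊼ in0) ⊕ in0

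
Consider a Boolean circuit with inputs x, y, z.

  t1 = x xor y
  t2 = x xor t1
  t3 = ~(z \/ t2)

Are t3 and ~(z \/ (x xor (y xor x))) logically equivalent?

Yes

t1 = x xor y
t2 = x xor t1 = x xor (x xor y)
t3 = ~(z \/ t2) = ~(z \/ (x xor (x xor y)))
At x=0, y=0, z=1: circuit gives 0, formula gives 0.
At x=0, y=0, z=0: circuit gives 1, formula gives 1.
Agrees on all 8 inputs.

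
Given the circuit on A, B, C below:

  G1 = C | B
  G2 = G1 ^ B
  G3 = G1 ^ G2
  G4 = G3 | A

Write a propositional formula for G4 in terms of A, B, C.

((C | B) ^ ((C | B) ^ B)) | A

G1 = C | B
G2 = G1 ^ B = (C | B) ^ B
G3 = G1 ^ G2 = (C | B) ^ ((C | B) ^ B)
G4 = G3 | A = ((C | B) ^ ((C | B) ^ B)) | A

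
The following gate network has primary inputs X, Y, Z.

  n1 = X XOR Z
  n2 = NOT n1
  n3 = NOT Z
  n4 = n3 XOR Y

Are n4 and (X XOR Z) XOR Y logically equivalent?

No

n3 = NOT Z
n4 = n3 XOR Y = NOT Z XOR Y
At X=0, Y=0, Z=0: circuit gives 1, formula gives 0.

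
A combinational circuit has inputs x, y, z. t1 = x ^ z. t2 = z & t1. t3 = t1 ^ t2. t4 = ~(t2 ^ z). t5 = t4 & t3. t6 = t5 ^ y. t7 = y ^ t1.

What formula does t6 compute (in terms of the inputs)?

t1 = x ^ z
t2 = z & t1 = z & (x ^ z)
t3 = t1 ^ t2 = (x ^ z) ^ (z & (x ^ z))
t4 = ~(t2 ^ z) = ~((z & (x ^ z)) ^ z)
t5 = t4 & t3 = (~((z & (x ^ z)) ^ z)) & ((x ^ z) ^ (z & (x ^ z)))
t6 = t5 ^ y = ((~((z & (x ^ z)) ^ z)) & ((x ^ z) ^ (z & (x ^ z)))) ^ y

((~((z & (x ^ z)) ^ z)) & ((x ^ z) ^ (z & (x ^ z)))) ^ y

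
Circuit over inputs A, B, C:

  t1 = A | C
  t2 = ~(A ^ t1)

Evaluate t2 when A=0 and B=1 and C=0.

1

t1 = 0 | 0 = 0
t2 = ~(0 ^ 0) = 1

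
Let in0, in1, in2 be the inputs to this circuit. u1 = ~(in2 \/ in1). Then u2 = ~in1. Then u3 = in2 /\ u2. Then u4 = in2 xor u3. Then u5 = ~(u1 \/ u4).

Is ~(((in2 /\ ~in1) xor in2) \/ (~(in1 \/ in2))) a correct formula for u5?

u1 = ~(in2 \/ in1)
u2 = ~in1
u3 = in2 /\ u2 = in2 /\ ~in1
u4 = in2 xor u3 = in2 xor (in2 /\ ~in1)
u5 = ~(u1 \/ u4) = ~((~(in2 \/ in1)) \/ (in2 xor (in2 /\ ~in1)))
At in0=0, in1=0, in2=0: circuit gives 0, formula gives 0.
At in0=0, in1=0, in2=1: circuit gives 1, formula gives 1.
Agrees on all 8 inputs.

Yes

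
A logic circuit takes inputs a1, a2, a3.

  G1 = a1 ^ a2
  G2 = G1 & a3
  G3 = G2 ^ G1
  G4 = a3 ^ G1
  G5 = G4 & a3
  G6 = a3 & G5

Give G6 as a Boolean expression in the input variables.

a3 & ((a3 ^ (a1 ^ a2)) & a3)

G1 = a1 ^ a2
G4 = a3 ^ G1 = a3 ^ (a1 ^ a2)
G5 = G4 & a3 = (a3 ^ (a1 ^ a2)) & a3
G6 = a3 & G5 = a3 & ((a3 ^ (a1 ^ a2)) & a3)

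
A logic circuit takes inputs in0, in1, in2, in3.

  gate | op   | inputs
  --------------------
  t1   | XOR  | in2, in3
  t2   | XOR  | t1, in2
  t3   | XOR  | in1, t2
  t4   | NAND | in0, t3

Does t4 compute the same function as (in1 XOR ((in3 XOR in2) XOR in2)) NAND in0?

Yes

t1 = in2 XOR in3
t2 = t1 XOR in2 = (in2 XOR in3) XOR in2
t3 = in1 XOR t2 = in1 XOR ((in2 XOR in3) XOR in2)
t4 = in0 NAND t3 = in0 NAND (in1 XOR ((in2 XOR in3) XOR in2))
At in0=1, in1=0, in2=0, in3=1: circuit gives 0, formula gives 0.
At in0=0, in1=0, in2=0, in3=0: circuit gives 1, formula gives 1.
Agrees on all 16 inputs.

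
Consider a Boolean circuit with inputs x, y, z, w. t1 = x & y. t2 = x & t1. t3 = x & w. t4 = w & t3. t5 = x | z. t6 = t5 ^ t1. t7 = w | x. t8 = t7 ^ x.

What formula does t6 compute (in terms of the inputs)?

(x | z) ^ (x & y)

t1 = x & y
t5 = x | z
t6 = t5 ^ t1 = (x | z) ^ (x & y)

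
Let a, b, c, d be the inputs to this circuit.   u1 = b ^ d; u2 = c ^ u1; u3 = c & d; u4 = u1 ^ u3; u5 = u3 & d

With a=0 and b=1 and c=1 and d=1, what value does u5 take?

1

u3 = 1 & 1 = 1
u5 = 1 & 1 = 1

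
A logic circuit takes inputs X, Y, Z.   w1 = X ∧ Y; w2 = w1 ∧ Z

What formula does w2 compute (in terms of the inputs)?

(X ∧ Y) ∧ Z

w1 = X ∧ Y
w2 = w1 ∧ Z = (X ∧ Y) ∧ Z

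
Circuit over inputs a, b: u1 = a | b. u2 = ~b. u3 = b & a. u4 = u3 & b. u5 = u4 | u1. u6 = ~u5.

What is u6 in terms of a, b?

u1 = a | b
u3 = b & a
u4 = u3 & b = (b & a) & b
u5 = u4 | u1 = ((b & a) & b) | (a | b)
u6 = ~u5 = ~(((b & a) & b) | (a | b))

~(((b & a) & b) | (a | b))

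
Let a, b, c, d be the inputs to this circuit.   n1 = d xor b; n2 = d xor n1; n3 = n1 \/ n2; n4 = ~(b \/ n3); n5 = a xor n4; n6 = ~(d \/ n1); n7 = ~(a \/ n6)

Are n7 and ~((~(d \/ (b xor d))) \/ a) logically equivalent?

Yes

n1 = d xor b
n6 = ~(d \/ n1) = ~(d \/ (d xor b))
n7 = ~(a \/ n6) = ~(a \/ (~(d \/ (d xor b))))
At a=0, b=0, c=0, d=0: circuit gives 0, formula gives 0.
At a=0, b=0, c=0, d=1: circuit gives 1, formula gives 1.
Agrees on all 16 inputs.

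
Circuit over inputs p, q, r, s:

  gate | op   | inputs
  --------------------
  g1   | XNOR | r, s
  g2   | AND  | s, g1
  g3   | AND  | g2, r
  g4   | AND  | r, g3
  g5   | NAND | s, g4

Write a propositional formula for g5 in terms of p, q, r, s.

s NAND (r AND ((s AND (r XNOR s)) AND r))

g1 = r XNOR s
g2 = s AND g1 = s AND (r XNOR s)
g3 = g2 AND r = (s AND (r XNOR s)) AND r
g4 = r AND g3 = r AND ((s AND (r XNOR s)) AND r)
g5 = s NAND g4 = s NAND (r AND ((s AND (r XNOR s)) AND r))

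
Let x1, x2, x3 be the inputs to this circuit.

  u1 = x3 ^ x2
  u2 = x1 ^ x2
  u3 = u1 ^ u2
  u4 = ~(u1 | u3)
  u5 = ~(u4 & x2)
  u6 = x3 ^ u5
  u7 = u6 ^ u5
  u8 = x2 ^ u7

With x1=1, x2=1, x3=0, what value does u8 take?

1

u1 = 0 ^ 1 = 1
u2 = 1 ^ 1 = 0
u3 = 1 ^ 0 = 1
u4 = ~(1 | 1) = 0
u5 = ~(0 & 1) = 1
u6 = 0 ^ 1 = 1
u7 = 1 ^ 1 = 0
u8 = 1 ^ 0 = 1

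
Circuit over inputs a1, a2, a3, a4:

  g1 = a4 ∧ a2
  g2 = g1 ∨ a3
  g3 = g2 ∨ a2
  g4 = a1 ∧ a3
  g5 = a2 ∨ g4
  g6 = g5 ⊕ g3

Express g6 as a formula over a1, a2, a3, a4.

g1 = a4 ∧ a2
g2 = g1 ∨ a3 = (a4 ∧ a2) ∨ a3
g3 = g2 ∨ a2 = ((a4 ∧ a2) ∨ a3) ∨ a2
g4 = a1 ∧ a3
g5 = a2 ∨ g4 = a2 ∨ (a1 ∧ a3)
g6 = g5 ⊕ g3 = (a2 ∨ (a1 ∧ a3)) ⊕ (((a4 ∧ a2) ∨ a3) ∨ a2)

(a2 ∨ (a1 ∧ a3)) ⊕ (((a4 ∧ a2) ∨ a3) ∨ a2)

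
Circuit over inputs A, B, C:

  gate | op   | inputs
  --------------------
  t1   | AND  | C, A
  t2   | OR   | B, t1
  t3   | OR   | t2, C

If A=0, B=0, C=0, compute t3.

t1 = 0 AND 0 = 0
t2 = 0 OR 0 = 0
t3 = 0 OR 0 = 0

0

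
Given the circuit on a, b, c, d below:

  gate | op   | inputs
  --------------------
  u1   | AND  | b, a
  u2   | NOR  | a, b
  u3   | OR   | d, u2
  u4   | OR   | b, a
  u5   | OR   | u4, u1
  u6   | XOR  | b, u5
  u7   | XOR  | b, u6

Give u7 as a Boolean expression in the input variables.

u1 = b AND a
u4 = b OR a
u5 = u4 OR u1 = (b OR a) OR (b AND a)
u6 = b XOR u5 = b XOR ((b OR a) OR (b AND a))
u7 = b XOR u6 = b XOR (b XOR ((b OR a) OR (b AND a)))

b XOR (b XOR ((b OR a) OR (b AND a)))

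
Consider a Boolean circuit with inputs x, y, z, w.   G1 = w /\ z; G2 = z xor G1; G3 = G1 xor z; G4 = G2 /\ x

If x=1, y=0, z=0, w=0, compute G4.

G1 = 0 /\ 0 = 0
G2 = 0 xor 0 = 0
G4 = 0 /\ 1 = 0

0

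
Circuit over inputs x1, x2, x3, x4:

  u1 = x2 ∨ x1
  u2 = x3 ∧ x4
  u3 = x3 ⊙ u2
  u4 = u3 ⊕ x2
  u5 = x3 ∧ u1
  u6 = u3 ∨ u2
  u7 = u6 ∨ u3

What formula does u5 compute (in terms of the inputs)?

u1 = x2 ∨ x1
u5 = x3 ∧ u1 = x3 ∧ (x2 ∨ x1)

x3 ∧ (x2 ∨ x1)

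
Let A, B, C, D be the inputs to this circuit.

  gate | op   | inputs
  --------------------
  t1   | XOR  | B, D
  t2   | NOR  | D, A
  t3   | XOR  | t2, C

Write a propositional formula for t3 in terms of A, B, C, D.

(D NOR A) XOR C

t2 = D NOR A
t3 = t2 XOR C = (D NOR A) XOR C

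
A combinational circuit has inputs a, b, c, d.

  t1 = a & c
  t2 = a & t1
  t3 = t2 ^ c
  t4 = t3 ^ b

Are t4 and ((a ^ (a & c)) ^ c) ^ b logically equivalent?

t1 = a & c
t2 = a & t1 = a & (a & c)
t3 = t2 ^ c = (a & (a & c)) ^ c
t4 = t3 ^ b = ((a & (a & c)) ^ c) ^ b
At a=1, b=0, c=0, d=0: circuit gives 0, formula gives 1.

No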